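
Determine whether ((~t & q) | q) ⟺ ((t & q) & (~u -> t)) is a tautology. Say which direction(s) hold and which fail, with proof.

(→) This fails. Under t = F, q = T, u = F, the left side is true but the right side is false.

(←) Assume the antecedent. If t is true, the antecedent forces (t = T, q = T, u = F) or (t = T, q = T, u = T), and (~t & q) | q holds there. If t is false, the antecedent cannot hold. Either way (~t & q) | q holds.

(⇒) fails; (⇐) holds.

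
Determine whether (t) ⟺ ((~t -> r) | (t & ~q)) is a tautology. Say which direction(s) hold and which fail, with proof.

(←) This fails. Under t = F, r = T, q = F, the left side is false but the right side is true.

(→) Assume the antecedent. If t is true, (~t -> r) | (t & ~q) reduces to true regardless of the other variables. If t is false, the antecedent cannot hold. Either way (~t -> r) | (t & ~q) holds.

Not equivalent: only (⇒) holds.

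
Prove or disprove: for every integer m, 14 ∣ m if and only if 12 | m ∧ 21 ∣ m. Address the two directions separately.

(→) This fails: take m = 14. Certainly 14 ∣ 14, but 12 ∤ 14.

(←) Suppose 12 ∣ m and 21 ∣ m. Any common multiple of 12 and 21 is a multiple of their lcm; here lcm(12, 21) = 12·21/gcd(12, 21) = 252/3 = 84, so 84 ∣ m. Since 14 ∣ 84, it follows that 14 ∣ m.

Only the reverse direction holds.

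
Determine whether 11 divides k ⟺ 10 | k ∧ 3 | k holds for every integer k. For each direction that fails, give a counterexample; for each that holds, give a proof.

Neither implication holds.

(⟹) This fails: take k = 11. Certainly 11 ∣ 11, but 10 ∤ 11.

(⟸) This fails: take k = 30. Both 10 ∣ 30 and 3 ∣ 30, yet 30 is not a multiple of 11 (since 30 = 2·11 + 8), so 11 ∤ 30.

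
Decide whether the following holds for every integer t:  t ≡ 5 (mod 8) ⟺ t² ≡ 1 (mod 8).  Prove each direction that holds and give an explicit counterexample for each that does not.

(⇒) Suppose t ≡ 5 (mod 8). Write t = 8j + 5. Then (8j + 5)² = 64j² + 80j + 25 = 8(8j² + 10j + 3) + 1, so t² ≡ 1 (mod 8).

(⇐) This fails: take t = 1. Then 1² = 1 ≡ 1 (mod 8), yet 1 ≡ 1 (mod 8), not 5.

The forward direction holds; the converse fails.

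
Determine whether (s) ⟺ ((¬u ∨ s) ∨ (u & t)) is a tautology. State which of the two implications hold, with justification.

Forward direction. Assume the antecedent. If u is true, the antecedent forces (u = T, t = F, s = T) or (u = T, t = T, s = T), and (¬u ∨ s) ∨ (u & t) holds there. If u is false, (¬u ∨ s) ∨ (u & t) reduces to true regardless of the other variables. Either way (¬u ∨ s) ∨ (u & t) holds.

Converse. This fails. Under u = F, t = F, s = F, the left side is false but the right side is true.

(⇒) holds; (⇐) fails.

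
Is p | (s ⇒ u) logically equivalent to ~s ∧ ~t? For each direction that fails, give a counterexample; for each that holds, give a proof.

Only the reverse direction holds.

(→) This fails. Under t = T, p = F, s = F, u = F, the left side is true but the right side is false.

(←) Assume the antecedent. If p is true, p | (s ⇒ u) reduces to true regardless of the other variables. If p is false, the antecedent forces (t = F, p = F, s = F, u = F) or (t = F, p = F, s = F, u = T), and p | (s ⇒ u) holds there. Either way p | (s ⇒ u) holds.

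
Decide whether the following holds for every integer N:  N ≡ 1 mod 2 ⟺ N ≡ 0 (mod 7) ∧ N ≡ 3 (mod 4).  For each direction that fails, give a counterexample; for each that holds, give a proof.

Forward direction. This fails: N = 1 gives 1 ≡ 1 (mod 2) but 1 ≡ 1 (mod 7), so the conjunction on the right does not hold.

Converse. If N ≡ 0 (mod 7) and N ≡ 3 (mod 4), then by the Chinese remainder theorem N ≡ 7 (mod 28). Since 7 ≡ 1 (mod 2) and 2 ∣ 28, we get N ≡ 1 (mod 2).

Not equivalent: only (⇐) holds.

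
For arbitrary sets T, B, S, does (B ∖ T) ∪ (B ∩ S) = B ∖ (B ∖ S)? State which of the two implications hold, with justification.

Forward inclusion. This inclusion fails. Take T = ∅, B = {1}, S = ∅; then 1 ∈ (B ∖ T) ∪ (B ∩ S) but 1 ∉ B ∖ (B ∖ S).

Reverse inclusion. Let x ∈ B ∖ (B ∖ S). Then either x ∈ B ∩ S and x ∉ T; or x ∈ T ∩ B ∩ S. In each case x ∈ (B ∖ T) ∪ (B ∩ S), so B ∖ (B ∖ S) ⊆ (B ∖ T) ∪ (B ∩ S).

(⊆) fails; (⊇) holds.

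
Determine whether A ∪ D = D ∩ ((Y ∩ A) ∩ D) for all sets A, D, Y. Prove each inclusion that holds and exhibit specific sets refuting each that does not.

(⟹) This inclusion fails. Take A = {1}, D = ∅, Y = ∅; then 1 ∈ A ∪ D but 1 ∉ D ∩ ((Y ∩ A) ∩ D).

(⟸) Let x ∈ D ∩ ((Y ∩ A) ∩ D). Then x ∈ A ∩ D ∩ Y, from which x ∈ A ∪ D.

(⊆) fails; (⊇) holds.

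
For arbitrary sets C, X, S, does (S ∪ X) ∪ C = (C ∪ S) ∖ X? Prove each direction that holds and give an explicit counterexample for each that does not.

(⊆) fails; (⊇) holds.

(⊆) This inclusion fails. Take C = ∅, X = {1}, S = ∅; then 1 ∈ (S ∪ X) ∪ C but 1 ∉ (C ∪ S) ∖ X.

(⊇) Let x ∈ (C ∪ S) ∖ X. Then either x ∈ C and x ∉ X, S; or x ∈ S and x ∉ C, X; or x ∈ C ∩ S and x ∉ X. In each case x ∈ (S ∪ X) ∪ C, so (C ∪ S) ∖ X ⊆ (S ∪ X) ∪ C.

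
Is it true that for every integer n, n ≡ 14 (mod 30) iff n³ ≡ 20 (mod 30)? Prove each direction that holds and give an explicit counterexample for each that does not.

Forward direction. This fails: take n = 14. Then 14 ≡ 14 (mod 30), but 14³ = 2744 ≡ 14 (mod 30), not 20.

Converse. This fails: take n = 20. Then 20³ = 8000 ≡ 20 (mod 30), yet 20 ≡ 20 (mod 30), not 14.

Both directions fail.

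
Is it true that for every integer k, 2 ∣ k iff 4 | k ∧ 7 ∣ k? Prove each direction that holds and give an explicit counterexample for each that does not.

Forward direction. This fails: take k = 2. Certainly 2 ∣ 2, but 4 ∤ 2.

Converse. Suppose 4 ∣ k and 7 ∣ k. Any common multiple of 4 and 7 is a multiple of their lcm; here gcd(4, 7) = 1, so lcm(4, 7) = 4·7 = 28, so 28 ∣ k. Since 2 ∣ 28, it follows that 2 ∣ k.

Not equivalent: only (⇐) holds.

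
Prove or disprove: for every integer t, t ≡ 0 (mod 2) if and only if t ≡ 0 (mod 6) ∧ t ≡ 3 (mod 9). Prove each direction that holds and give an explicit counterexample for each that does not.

(⇒) fails; (⇐) holds.

(⇒) This fails: t = 0 gives 0 ≡ 0 (mod 2) but 0 ≡ 0 (mod 9), so the conjunction on the right does not hold.

(⇐) Conversely, if t ≡ 0 (mod 6) and t ≡ 3 (mod 9), then by the Chinese remainder theorem t ≡ 12 (mod 18). Since 12 ≡ 0 (mod 2) and 2 ∣ 18, we get t ≡ 0 (mod 2).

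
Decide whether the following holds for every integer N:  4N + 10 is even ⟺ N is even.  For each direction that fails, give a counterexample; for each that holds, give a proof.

(⇒) fails; (⇐) holds.

(⟸) Suppose N is even. Since 4 is even, 4N is even for every N, so 4N + 10 has the same parity as 10, which is even. Hence 4N + 10 is even.

(⟹) This fails: take N = 7. Then 4N + 10 = 38, which is even, yet N = 7 is odd, not even.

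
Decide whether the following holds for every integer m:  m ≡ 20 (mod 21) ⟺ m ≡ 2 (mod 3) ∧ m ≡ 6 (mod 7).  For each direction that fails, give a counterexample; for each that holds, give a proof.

Both implications hold.

(⟸) If m ≡ 2 (mod 3) and m ≡ 6 (mod 7), then by the Chinese remainder theorem m ≡ 20 (mod 21). This is exactly m ≡ 20 (mod 21).

(⟹) Suppose m ≡ 20 (mod 21); write m = 21j + 20. Since 3 ∣ 21, reducing mod 3 gives m ≡ 20 ≡ 2 (mod 3); since 7 ∣ 21, reducing mod 7 gives m ≡ 20 ≡ 6 (mod 7).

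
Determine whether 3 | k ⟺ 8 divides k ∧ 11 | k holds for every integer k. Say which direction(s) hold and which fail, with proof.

[⇒] This fails: take k = 3. Certainly 3 ∣ 3, but 8 ∤ 3.

[⇐] This fails: take k = 88. Both 8 ∣ 88 and 11 ∣ 88, yet 88 is not a multiple of 3 (since 88 = 29·3 + 1), so 3 ∤ 88.

Neither implication holds.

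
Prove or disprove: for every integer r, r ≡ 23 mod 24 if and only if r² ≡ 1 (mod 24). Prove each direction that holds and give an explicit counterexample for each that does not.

(⇒) holds; (⇐) fails.

(⟹) Suppose r ≡ 23 mod 24. Write r = 24j + 23. Then (24j + 23)² = 576j² + 1104j + 529 = 24(24j² + 46j + 22) + 1, so r² ≡ 1 (mod 24).

(⟸) This fails: take r = 1. Then 1² = 1 ≡ 1 (mod 24), yet 1 ≡ 1 (mod 24), not 23.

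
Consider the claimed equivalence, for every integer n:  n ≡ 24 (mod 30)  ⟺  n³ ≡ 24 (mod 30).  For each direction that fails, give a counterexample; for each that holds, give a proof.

(⟹) Suppose n ≡ 24 (mod 30). Write n = 30j + 24. Then (30j + 24)³ = 27000j³ + 64800j² + 51840j + 13824 = 30(900j³ + 2160j² + 1728j + 460) + 24, so n³ ≡ 24 (mod 30).

(⟸) Conversely, suppose n³ ≡ 24 (mod 30). The only residue r in {0, …, 29} with r³ ≡ 24 (mod 30) is r = 24, so n ≡ 24 (mod 30).

Both directions hold.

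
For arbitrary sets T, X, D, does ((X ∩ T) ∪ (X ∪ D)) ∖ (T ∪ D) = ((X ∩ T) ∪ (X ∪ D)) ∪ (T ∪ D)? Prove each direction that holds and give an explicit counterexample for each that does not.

(⊆) holds; (⊇) fails.

(⊇) This inclusion fails. Take T = {1}, X = ∅, D = ∅; then 1 ∈ ((X ∩ T) ∪ (X ∪ D)) ∪ (T ∪ D) but 1 ∉ ((X ∩ T) ∪ (X ∪ D)) ∖ (T ∪ D).

(⊆) Let x ∈ ((X ∩ T) ∪ (X ∪ D)) ∖ (T ∪ D). Then x ∈ X and x ∉ T, D, from which x ∈ ((X ∩ T) ∪ (X ∪ D)) ∪ (T ∪ D).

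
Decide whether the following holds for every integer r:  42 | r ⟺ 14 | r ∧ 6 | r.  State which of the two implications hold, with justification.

Forward direction. If 42 ∣ r, write r = 42q. Since 42 = 3·14, r = 14·(3q), so 14 ∣ r; and since 42 = 7·6, r = 6·(7q), so 6 ∣ r.

Converse. Suppose 14 ∣ r and 6 ∣ r. Any common multiple of 14 and 6 is a multiple of their lcm; here lcm(14, 6) = 14·6/gcd(14, 6) = 84/2 = 42, so 42 ∣ r.

Both implications hold.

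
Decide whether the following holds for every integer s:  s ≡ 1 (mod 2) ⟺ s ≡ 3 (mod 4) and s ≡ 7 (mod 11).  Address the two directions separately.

(⇒) fails; (⇐) holds.

(⇒) This fails: s = 1 gives 1 ≡ 1 (mod 2) but 1 ≡ 1 (mod 4), so the conjunction on the right does not hold.

(⇐) Conversely, if s ≡ 3 (mod 4) and s ≡ 7 (mod 11), then by the Chinese remainder theorem s ≡ 7 (mod 44). Since 7 ≡ 1 (mod 2) and 2 ∣ 44, we get s ≡ 1 (mod 2).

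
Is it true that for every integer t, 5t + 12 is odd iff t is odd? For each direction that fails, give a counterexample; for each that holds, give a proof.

Converse. Suppose t is odd; write t = 2j + 1. Then 5t + 12 = 5·(2j + 1) + 12 = 2·5j + 17, which is odd.

Forward direction. Suppose 5t + 12 is odd. Since 5 is odd, 5t and t have the same parity, so 5t + 12 ≡ t + 12 (mod 2). As 12 is even, 5t + 12 is odd exactly when t is odd. Thus t is odd.

Equivalent; both directions hold.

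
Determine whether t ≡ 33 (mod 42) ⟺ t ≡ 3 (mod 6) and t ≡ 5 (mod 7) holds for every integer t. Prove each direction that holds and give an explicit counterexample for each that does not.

Equivalent; both directions hold.

(⇒) Suppose t ≡ 33 (mod 42); write t = 42j + 33. Since 6 ∣ 42, reducing mod 6 gives t ≡ 33 ≡ 3 (mod 6); since 7 ∣ 42, reducing mod 7 gives t ≡ 33 ≡ 5 (mod 7).

(⇐) Conversely, if t ≡ 3 (mod 6) and t ≡ 5 (mod 7), then by the Chinese remainder theorem t ≡ 33 (mod 42). This is exactly t ≡ 33 (mod 42).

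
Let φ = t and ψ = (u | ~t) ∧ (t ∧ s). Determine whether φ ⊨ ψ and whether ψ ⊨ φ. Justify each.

(⇒) This fails. Under s = F, u = F, t = T, the left side is true but the right side is false.

(⇐) Assume the antecedent. If s is true, the antecedent forces (s = T, u = T, t = T), and t holds there. If s is false, the antecedent cannot hold. Either way t holds.

(⇒) fails; (⇐) holds.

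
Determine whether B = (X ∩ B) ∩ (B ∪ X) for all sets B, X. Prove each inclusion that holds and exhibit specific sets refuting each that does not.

(⟹) This inclusion fails. Take B = {1}, X = ∅; then 1 ∈ B but 1 ∉ (X ∩ B) ∩ (B ∪ X).

(⟸) Let x ∈ (X ∩ B) ∩ (B ∪ X). Then x ∈ B ∩ X, from which x ∈ B.

The sets are not equal: only the reverse inclusion holds.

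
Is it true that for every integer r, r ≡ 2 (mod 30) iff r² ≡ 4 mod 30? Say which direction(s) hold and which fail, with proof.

(⟹) Suppose r ≡ 2 (mod 30). Write r = 30j + 2. Then (30j + 2)² = 900j² + 120j + 4 = 30(30j² + 4j) + 4, so r² ≡ 4 (mod 30).

(⟸) This fails: take r = 8. Then 8² = 64 ≡ 4 (mod 30), yet 8 ≡ 8 (mod 30), not 2.

Only the forward implication holds.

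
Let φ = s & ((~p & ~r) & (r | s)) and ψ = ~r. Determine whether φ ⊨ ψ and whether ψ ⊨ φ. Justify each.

Not equivalent: only (⇒) holds.

(→) Assume the antecedent. If r is true, the antecedent cannot hold. If r is false, ~r reduces to true regardless of the other variables. Either way ~r holds.

(←) This fails. Under r = F, p = F, s = F, the left side is false but the right side is true.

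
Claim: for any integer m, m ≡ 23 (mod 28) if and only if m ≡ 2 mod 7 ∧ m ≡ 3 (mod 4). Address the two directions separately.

Equivalent; both directions hold.

(⇒) Suppose m ≡ 23 (mod 28); write m = 28j + 23. Since 7 ∣ 28, reducing mod 7 gives m ≡ 23 ≡ 2 (mod 7); since 4 ∣ 28, reducing mod 4 gives m ≡ 23 ≡ 3 (mod 4).

(⇐) Conversely, if m ≡ 2 (mod 7) and m ≡ 3 (mod 4), then by the Chinese remainder theorem m ≡ 23 (mod 28). This is exactly m ≡ 23 (mod 28).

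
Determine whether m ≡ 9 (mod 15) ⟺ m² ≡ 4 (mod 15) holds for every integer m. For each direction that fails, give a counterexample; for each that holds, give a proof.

Neither direction holds.

(⟹) This fails: take m = 9. Then 9 ≡ 9 (mod 15), but 9² = 81 ≡ 6 (mod 15), not 4.

(⟸) This fails: take m = 2. Then 2² = 4 ≡ 4 (mod 15), yet 2 ≡ 2 (mod 15), not 9.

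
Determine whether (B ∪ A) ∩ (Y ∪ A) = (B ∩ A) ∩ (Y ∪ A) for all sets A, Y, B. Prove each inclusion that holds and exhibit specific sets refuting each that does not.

(⊆) This inclusion fails. Take A = {1}, Y = ∅, B = ∅; then 1 ∈ (B ∪ A) ∩ (Y ∪ A) but 1 ∉ (B ∩ A) ∩ (Y ∪ A).

(⊇) Let x ∈ (B ∩ A) ∩ (Y ∪ A). Then either x ∈ A ∩ B and x ∉ Y; or x ∈ A ∩ Y ∩ B. In each case x ∈ (B ∪ A) ∩ (Y ∪ A), so (B ∩ A) ∩ (Y ∪ A) ⊆ (B ∪ A) ∩ (Y ∪ A).

(⊆) fails; (⊇) holds.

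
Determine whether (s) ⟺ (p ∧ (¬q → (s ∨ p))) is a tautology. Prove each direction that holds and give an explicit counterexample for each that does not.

(⇒) fails and (⇐) fails.

[⇒] This fails. Under q = F, s = T, p = F, the left side is true but the right side is false.

[⇐] This fails. Under q = F, s = F, p = T, the left side is false but the right side is true.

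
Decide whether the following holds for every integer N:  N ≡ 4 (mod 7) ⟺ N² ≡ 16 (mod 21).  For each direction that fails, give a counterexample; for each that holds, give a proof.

(⇒) fails and (⇐) fails.

[⇒] This fails: take N = 18. Then 18 ≡ 4 (mod 7), but 18² = 324 ≡ 9 (mod 21), not 16.

[⇐] This fails: take N = 10. Then 10² = 100 ≡ 16 (mod 21), yet 10 ≡ 3 (mod 7), not 4.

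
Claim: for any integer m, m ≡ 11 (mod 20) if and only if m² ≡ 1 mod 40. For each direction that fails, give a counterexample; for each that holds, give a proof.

(⇒) Suppose m ≡ 11 (mod 20). Working modulo 40, m ∈ {11, 31}; for each such r, r² ≡ 1 (mod 40).

(⇐) This fails: take m = 1. Then 1² = 1 ≡ 1 (mod 40), yet 1 ≡ 1 (mod 20), not 11.

The forward direction holds; the converse fails.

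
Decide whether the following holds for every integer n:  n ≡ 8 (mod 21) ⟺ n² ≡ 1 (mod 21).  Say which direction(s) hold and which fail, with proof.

The forward direction holds; the converse fails.

(⟸) This fails: take n = 1. Then 1² = 1 ≡ 1 (mod 21), yet 1 ≡ 1 (mod 21), not 8.

(⟹) Suppose n ≡ 8 (mod 21). Write n = 21j + 8. Then (21j + 8)² = 441j² + 336j + 64 = 21(21j² + 16j + 3) + 1, so n² ≡ 1 (mod 21).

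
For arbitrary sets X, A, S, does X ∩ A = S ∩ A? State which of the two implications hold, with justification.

(⟹) This inclusion fails. Take X = {1}, A = {1}, S = ∅; then 1 ∈ X ∩ A but 1 ∉ S ∩ A.

(⟸) This inclusion fails. Take X = ∅, A = {1}, S = {1}; then 1 ∈ S ∩ A but 1 ∉ X ∩ A.

Both inclusions fail.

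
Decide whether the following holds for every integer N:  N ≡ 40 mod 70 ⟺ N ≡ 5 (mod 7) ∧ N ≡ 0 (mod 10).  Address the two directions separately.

Forward direction. Suppose N ≡ 40 (mod 70); write N = 70j + 40. Since 7 ∣ 70, reducing mod 7 gives N ≡ 40 ≡ 5 (mod 7); since 10 ∣ 70, reducing mod 10 gives N ≡ 40 ≡ 0 (mod 10).

Converse. If N ≡ 5 (mod 7) and N ≡ 0 (mod 10), then by the Chinese remainder theorem N ≡ 40 (mod 70). This is exactly N ≡ 40 (mod 70).

Equivalent; both directions hold.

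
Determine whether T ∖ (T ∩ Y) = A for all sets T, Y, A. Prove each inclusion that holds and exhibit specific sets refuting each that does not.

Both inclusions fail.

(⊆) This inclusion fails. Take T = {1}, Y = ∅, A = ∅; then 1 ∈ T ∖ (T ∩ Y) but 1 ∉ A.

(⊇) This inclusion fails. Take T = ∅, Y = ∅, A = {1}; then 1 ∈ A but 1 ∉ T ∖ (T ∩ Y).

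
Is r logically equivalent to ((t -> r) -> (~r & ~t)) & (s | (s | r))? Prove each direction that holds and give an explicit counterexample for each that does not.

Neither implication holds.

(⇒) This fails. Under r = T, t = F, s = F, the left side is true but the right side is false.

(⇐) This fails. Under r = F, t = F, s = T, the left side is false but the right side is true.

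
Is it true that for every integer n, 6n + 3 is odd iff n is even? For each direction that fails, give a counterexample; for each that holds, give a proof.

(→) This fails: take n = 7. Then 6n + 3 = 45, which is odd, yet n = 7 is odd, not even.

(←) Suppose n is even. Since 6 is even, 6n is even for every n, so 6n + 3 has the same parity as 3, which is odd. Hence 6n + 3 is odd.

The forward direction fails; the converse holds.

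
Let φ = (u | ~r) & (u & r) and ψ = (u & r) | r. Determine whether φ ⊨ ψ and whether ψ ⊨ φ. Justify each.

[⇒] Assume the antecedent. If u is true, the antecedent forces (u = T, r = T), and (u & r) | r holds there. If u is false, the antecedent cannot hold. Either way (u & r) | r holds.

[⇐] This fails. Under u = F, r = T, the left side is false but the right side is true.

The forward direction holds; the converse fails.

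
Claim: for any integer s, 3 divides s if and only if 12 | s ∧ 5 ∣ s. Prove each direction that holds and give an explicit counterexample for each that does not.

Only the converse holds.

(→) This fails: take s = 3. Certainly 3 ∣ 3, but 12 ∤ 3.

(←) Suppose 12 ∣ s and 5 ∣ s. Any common multiple of 12 and 5 is a multiple of their lcm; here gcd(12, 5) = 1, so lcm(12, 5) = 12·5 = 60, so 60 ∣ s. Since 3 ∣ 60, it follows that 3 ∣ s.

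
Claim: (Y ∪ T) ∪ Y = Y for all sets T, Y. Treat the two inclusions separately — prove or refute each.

(⊆) This inclusion fails. Take T = {1}, Y = ∅; then 1 ∈ (Y ∪ T) ∪ Y but 1 ∉ Y.

(⊇) Let x ∈ Y. Then either x ∈ Y and x ∉ T; or x ∈ T ∩ Y. In each case x ∈ (Y ∪ T) ∪ Y, so Y ⊆ (Y ∪ T) ∪ Y.

(⊆) fails; (⊇) holds.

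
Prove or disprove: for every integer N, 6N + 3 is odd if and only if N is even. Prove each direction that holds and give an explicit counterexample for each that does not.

Not equivalent: only (⇐) holds.

Converse. Suppose N is even. Since 6 is even, 6N is even for every N, so 6N + 3 has the same parity as 3, which is odd. Hence 6N + 3 is odd.

Forward direction. This fails: take N = 1. Then 6N + 3 = 9, which is odd, yet N = 1 is odd, not even.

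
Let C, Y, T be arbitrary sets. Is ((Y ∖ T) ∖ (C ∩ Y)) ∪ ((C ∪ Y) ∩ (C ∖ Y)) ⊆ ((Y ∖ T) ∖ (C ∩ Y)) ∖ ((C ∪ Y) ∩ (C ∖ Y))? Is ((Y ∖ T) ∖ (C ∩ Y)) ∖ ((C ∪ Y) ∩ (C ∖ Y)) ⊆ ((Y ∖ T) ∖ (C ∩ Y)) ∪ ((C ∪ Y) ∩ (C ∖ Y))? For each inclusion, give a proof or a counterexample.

Only the reverse inclusion holds.

(⟸) Let x ∈ ((Y ∖ T) ∖ (C ∩ Y)) ∖ ((C ∪ Y) ∩ (C ∖ Y)). Then x ∈ Y and x ∉ C, T, from which x ∈ ((Y ∖ T) ∖ (C ∩ Y)) ∪ ((C ∪ Y) ∩ (C ∖ Y)).

(⟹) This inclusion fails. Take C = {1}, Y = ∅, T = ∅; then 1 ∈ ((Y ∖ T) ∖ (C ∩ Y)) ∪ ((C ∪ Y) ∩ (C ∖ Y)) but 1 ∉ ((Y ∖ T) ∖ (C ∩ Y)) ∖ ((C ∪ Y) ∩ (C ∖ Y)).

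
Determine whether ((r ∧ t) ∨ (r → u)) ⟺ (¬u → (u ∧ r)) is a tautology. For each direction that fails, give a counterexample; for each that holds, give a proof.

Only the reverse direction holds.

[⇒] This fails. Under r = F, u = F, t = F, the left side is true but the right side is false.

[⇐] Assume the antecedent. If r is true, the antecedent forces (r = T, u = T, t = F) or (r = T, u = T, t = T), and (r ∧ t) ∨ (r → u) holds there. If r is false, (r ∧ t) ∨ (r → u) reduces to true regardless of the other variables. Either way (r ∧ t) ∨ (r → u) holds.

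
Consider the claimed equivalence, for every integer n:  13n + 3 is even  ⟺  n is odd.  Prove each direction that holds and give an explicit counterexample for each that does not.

(⟹) Suppose 13n + 3 is even. Since 13 is odd, 13n and n have the same parity, so 13n + 3 ≡ n + 3 (mod 2). As 3 is odd, 13n + 3 is even exactly when n is odd. Thus n is odd.

(⟸) Conversely, suppose n is odd; write n = 2j + 1. Then 13n + 3 = 13·(2j + 1) + 3 = 2·13j + 16, which is even.

The biconditional holds.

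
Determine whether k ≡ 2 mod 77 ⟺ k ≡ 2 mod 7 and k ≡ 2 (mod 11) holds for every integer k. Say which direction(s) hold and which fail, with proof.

(⟹) Suppose k ≡ 2 (mod 77); write k = 77j + 2. Since 7 ∣ 77, reducing mod 7 gives k ≡ 2 (mod 7); since 11 ∣ 77, reducing mod 11 gives k ≡ 2 (mod 11).

(⟸) Conversely, if k ≡ 2 (mod 7) and k ≡ 2 (mod 11), then by the Chinese remainder theorem k ≡ 2 (mod 77). This is exactly k ≡ 2 (mod 77).

Both directions hold.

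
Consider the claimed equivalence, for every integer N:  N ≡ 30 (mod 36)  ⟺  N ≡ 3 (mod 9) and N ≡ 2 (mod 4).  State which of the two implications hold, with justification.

Both directions hold.

[⇒] Suppose N ≡ 30 (mod 36); write N = 36j + 30. Since 9 ∣ 36, reducing mod 9 gives N ≡ 30 ≡ 3 (mod 9); since 4 ∣ 36, reducing mod 4 gives N ≡ 30 ≡ 2 (mod 4).

[⇐] Conversely, if N ≡ 3 (mod 9) and N ≡ 2 (mod 4), then by the Chinese remainder theorem N ≡ 30 (mod 36). This is exactly N ≡ 30 (mod 36).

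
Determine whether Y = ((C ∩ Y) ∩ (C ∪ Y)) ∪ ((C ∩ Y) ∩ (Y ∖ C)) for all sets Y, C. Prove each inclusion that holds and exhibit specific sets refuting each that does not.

The sets are not equal: only the reverse inclusion holds.

(⊆) This inclusion fails. Take Y = {1}, C = ∅; then 1 ∈ Y but 1 ∉ ((C ∩ Y) ∩ (C ∪ Y)) ∪ ((C ∩ Y) ∩ (Y ∖ C)).

(⊇) Let x ∈ ((C ∩ Y) ∩ (C ∪ Y)) ∪ ((C ∩ Y) ∩ (Y ∖ C)). Then x ∈ Y ∩ C, from which x ∈ Y.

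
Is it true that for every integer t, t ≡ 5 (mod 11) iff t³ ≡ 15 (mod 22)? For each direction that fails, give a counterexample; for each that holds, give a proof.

(⇒) fails; (⇐) holds.

(←) The residues r modulo 22 with r³ ≡ 15 (mod 22) are exactly {5}, and each is ≡ 5 (mod 11).

(→) This fails: take t = 16. Then 16 ≡ 5 (mod 11), but 16³ = 4096 ≡ 4 (mod 22), not 15.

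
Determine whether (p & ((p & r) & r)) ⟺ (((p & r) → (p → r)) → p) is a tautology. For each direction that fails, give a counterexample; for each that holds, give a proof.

Not equivalent: only (⇒) holds.

Forward direction. Assume the antecedent. If r is true, the antecedent forces (r = T, p = T), and ((p & r) → (p → r)) → p holds there. If r is false, the antecedent cannot hold. Either way ((p & r) → (p → r)) → p holds.

Converse. This fails. Under r = F, p = T, the left side is false but the right side is true.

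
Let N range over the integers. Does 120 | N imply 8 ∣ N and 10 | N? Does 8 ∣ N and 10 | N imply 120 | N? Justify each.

(⇒) holds; (⇐) fails.

(⇒) If 120 ∣ N, write N = 120q. Since 120 = 15·8, N = 8·(15q), so 8 ∣ N; and since 120 = 12·10, N = 10·(12q), so 10 ∣ N.

(⇐) This fails: take N = 40. Both 8 ∣ 40 and 10 ∣ 40, yet 40 is not a multiple of 120 (since 40 = 0·120 + 40), so 120 ∤ 40.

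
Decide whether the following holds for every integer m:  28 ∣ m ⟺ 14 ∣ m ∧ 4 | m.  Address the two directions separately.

(⇒) If 28 ∣ m, write m = 28q. Since 28 = 2·14, m = 14·(2q), so 14 ∣ m; and since 28 = 7·4, m = 4·(7q), so 4 ∣ m.

(⇐) Suppose 14 ∣ m and 4 ∣ m. Any common multiple of 14 and 4 is a multiple of their lcm; here lcm(14, 4) = 14·4/gcd(14, 4) = 56/2 = 28, so 28 ∣ m.

Both implications hold.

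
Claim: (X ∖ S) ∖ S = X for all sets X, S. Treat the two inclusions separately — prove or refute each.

(⟹) Let x ∈ (X ∖ S) ∖ S. Then x ∈ X and x ∉ S, from which x ∈ X.

(⟸) This inclusion fails. Take X = {1}, S = {1}; then 1 ∈ X but 1 ∉ (X ∖ S) ∖ S.

Only the forward inclusion holds.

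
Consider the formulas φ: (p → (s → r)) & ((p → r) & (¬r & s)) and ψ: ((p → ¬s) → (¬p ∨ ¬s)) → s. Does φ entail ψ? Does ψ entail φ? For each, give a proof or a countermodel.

Not equivalent: only (⇒) holds.

Forward direction. Assume the antecedent. If p is true, the antecedent cannot hold. If p is false, the antecedent forces (p = F, s = T, r = F), and ((p → ¬s) → (¬p ∨ ¬s)) → s holds there. Either way ((p → ¬s) → (¬p ∨ ¬s)) → s holds.

Converse. This fails. Under p = T, s = T, r = F, the left side is false but the right side is true.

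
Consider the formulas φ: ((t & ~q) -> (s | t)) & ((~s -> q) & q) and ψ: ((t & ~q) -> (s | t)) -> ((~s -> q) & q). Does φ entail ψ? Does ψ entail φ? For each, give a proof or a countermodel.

Equivalent; both directions hold.

[⇒] Assume the antecedent. If q is true, the consequent reduces to true regardless of the other variables. If q is false, the antecedent cannot hold. Either way the consequent holds.

[⇐] Assume the antecedent. If q is true, the consequent reduces to true regardless of the other variables. If q is false, the antecedent cannot hold. Either way the consequent holds.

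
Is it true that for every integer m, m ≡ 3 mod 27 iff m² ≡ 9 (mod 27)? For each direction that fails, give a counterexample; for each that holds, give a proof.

Only the forward direction holds.

Forward direction. Suppose m ≡ 3 mod 27. Write m = 27j + 3. Then (27j + 3)² = 729j² + 162j + 9 = 27(27j² + 6j) + 9, so m² ≡ 9 (mod 27).

Converse. This fails: take m = 6. Then 6² = 36 ≡ 9 (mod 27), yet 6 ≡ 6 (mod 27), not 3.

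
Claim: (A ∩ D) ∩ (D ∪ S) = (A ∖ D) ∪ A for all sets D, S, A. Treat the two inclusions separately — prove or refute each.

Reverse inclusion. This inclusion fails. Take D = ∅, S = ∅, A = {1}; then 1 ∈ (A ∖ D) ∪ A but 1 ∉ (A ∩ D) ∩ (D ∪ S).

Forward inclusion. Let x ∈ (A ∩ D) ∩ (D ∪ S). Then either x ∈ D ∩ A and x ∉ S; or x ∈ D ∩ S ∩ A. In each case x ∈ (A ∖ D) ∪ A, so (A ∩ D) ∩ (D ∪ S) ⊆ (A ∖ D) ∪ A.

The sets are not equal: only the forward inclusion holds.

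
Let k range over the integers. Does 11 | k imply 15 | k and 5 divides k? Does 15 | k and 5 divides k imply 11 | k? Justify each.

(→) This fails: take k = 11. Certainly 11 ∣ 11, but 15 ∤ 11.

(←) This fails: take k = 15. Both 15 ∣ 15 and 5 ∣ 15, yet 15 is not a multiple of 11 (since 15 = 1·11 + 4), so 11 ∤ 15.

Neither implication holds.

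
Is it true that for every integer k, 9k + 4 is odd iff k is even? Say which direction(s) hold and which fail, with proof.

Neither implication holds.

(⟹) This fails: k = 5 gives 9k + 4 = 49, which is odd, but 5 is odd, not even.

(⟸) This also fails: k = 6 is even, but 9k + 4 = 58 is even, not odd.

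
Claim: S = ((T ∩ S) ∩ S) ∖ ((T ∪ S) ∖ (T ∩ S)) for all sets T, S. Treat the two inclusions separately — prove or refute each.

(⊆) fails; (⊇) holds.

Forward inclusion. This inclusion fails. Take T = ∅, S = {1}; then 1 ∈ S but 1 ∉ ((T ∩ S) ∩ S) ∖ ((T ∪ S) ∖ (T ∩ S)).

Reverse inclusion. Let x ∈ ((T ∩ S) ∩ S) ∖ ((T ∪ S) ∖ (T ∩ S)). Then x ∈ T ∩ S, from which x ∈ S.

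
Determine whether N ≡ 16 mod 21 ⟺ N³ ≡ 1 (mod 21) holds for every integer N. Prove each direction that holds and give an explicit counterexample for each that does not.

(→) Suppose N ≡ 16 mod 21. Write N = 21j + 16. Then (21j + 16)³ = 9261j³ + 21168j² + 16128j + 4096 = 21(441j³ + 1008j² + 768j + 195) + 1, so N³ ≡ 1 (mod 21).

(←) This fails: take N = 1. Then 1³ = 1 ≡ 1 (mod 21), yet 1 ≡ 1 (mod 21), not 16.

The forward direction holds; the converse fails.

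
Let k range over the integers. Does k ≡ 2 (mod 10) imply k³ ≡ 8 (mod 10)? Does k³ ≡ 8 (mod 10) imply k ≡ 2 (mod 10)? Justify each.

Equivalent; both directions hold.

(→) Suppose k ≡ 2 (mod 10). Write k = 10j + 2. Then (10j + 2)³ = 1000j³ + 600j² + 120j + 8 = 10(100j³ + 60j² + 12j) + 8, so k³ ≡ 8 (mod 10).

(←) Conversely, suppose k³ ≡ 8 (mod 10). The only residue r in {0, …, 9} with r³ ≡ 8 (mod 10) is r = 2, so k ≡ 2 (mod 10).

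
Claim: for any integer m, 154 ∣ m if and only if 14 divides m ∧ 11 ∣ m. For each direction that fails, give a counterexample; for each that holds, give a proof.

(⟹) If 154 ∣ m, write m = 154q. Since 154 = 11·14, m = 14·(11q), so 14 ∣ m; and since 154 = 14·11, m = 11·(14q), so 11 ∣ m.

(⟸) Suppose 14 ∣ m and 11 ∣ m. Any common multiple of 14 and 11 is a multiple of their lcm; here gcd(14, 11) = 1, so lcm(14, 11) = 14·11 = 154, so 154 ∣ m.

Both directions hold; the statement is true.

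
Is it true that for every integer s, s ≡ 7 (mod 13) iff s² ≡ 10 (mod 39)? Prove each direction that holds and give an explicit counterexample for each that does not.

(⟹) This fails: take s = 33. Then 33 ≡ 7 (mod 13), but 33² = 1089 ≡ 36 (mod 39), not 10.

(⟸) This fails: take s = 19. Then 19² = 361 ≡ 10 (mod 39), yet 19 ≡ 6 (mod 13), not 7.

Neither implication holds.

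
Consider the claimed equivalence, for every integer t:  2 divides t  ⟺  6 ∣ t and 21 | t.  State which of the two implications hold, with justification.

Not equivalent: only (⇐) holds.

(⇒) This fails: take t = 2. Certainly 2 ∣ 2, but 6 ∤ 2.

(⇐) Suppose 6 ∣ t and 21 ∣ t. Any common multiple of 6 and 21 is a multiple of their lcm; here lcm(6, 21) = 6·21/gcd(6, 21) = 126/3 = 42, so 42 ∣ t. Since 2 ∣ 42, it follows that 2 ∣ t.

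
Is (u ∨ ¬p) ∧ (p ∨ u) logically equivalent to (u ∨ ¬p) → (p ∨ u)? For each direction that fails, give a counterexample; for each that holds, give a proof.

[⇒] Assume the antecedent. If p is true, (u ∨ ¬p) → (p ∨ u) reduces to true regardless of the other variables. If p is false, the antecedent forces (p = F, u = T), and (u ∨ ¬p) → (p ∨ u) holds there. Either way (u ∨ ¬p) → (p ∨ u) holds.

[⇐] This fails. Under p = T, u = F, the left side is false but the right side is true.

Only the forward implication holds.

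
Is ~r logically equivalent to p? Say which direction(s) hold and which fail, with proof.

Neither direction holds.

(⟹) This fails. Under r = F, p = F, the left side is true but the right side is false.

(⟸) This fails. Under r = T, p = T, the left side is false but the right side is true.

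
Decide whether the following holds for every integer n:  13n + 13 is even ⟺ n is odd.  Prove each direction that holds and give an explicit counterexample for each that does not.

Both implications hold.

(⟸) Suppose n is odd; write n = 2j + 1. Then 13n + 13 = 13·(2j + 1) + 13 = 2·13j + 26, which is even.

(⟹) Suppose 13n + 13 is even. Since 13 is odd, 13n and n have the same parity, so 13n + 13 ≡ n + 13 (mod 2). As 13 is odd, 13n + 13 is even exactly when n is odd. Thus n is odd.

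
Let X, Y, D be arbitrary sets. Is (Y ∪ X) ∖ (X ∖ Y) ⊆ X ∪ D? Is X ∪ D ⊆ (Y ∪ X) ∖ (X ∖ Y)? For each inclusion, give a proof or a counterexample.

Neither inclusion holds.

(⊆) This inclusion fails. Take X = ∅, Y = {1}, D = ∅; then 1 ∈ (Y ∪ X) ∖ (X ∖ Y) but 1 ∉ X ∪ D.

(⊇) This inclusion fails. Take X = {1}, Y = ∅, D = ∅; then 1 ∈ X ∪ D but 1 ∉ (Y ∪ X) ∖ (X ∖ Y).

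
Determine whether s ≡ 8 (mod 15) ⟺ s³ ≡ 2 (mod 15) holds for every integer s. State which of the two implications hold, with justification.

Forward direction. Suppose s ≡ 8 (mod 15). Write s = 15j + 8. Then (15j + 8)³ = 3375j³ + 5400j² + 2880j + 512 = 15(225j³ + 360j² + 192j + 34) + 2, so s³ ≡ 2 (mod 15).

Converse. Suppose s³ ≡ 2 (mod 15). The only residue r in {0, …, 14} with r³ ≡ 2 (mod 15) is r = 8, so s ≡ 8 (mod 15).

Both implications hold.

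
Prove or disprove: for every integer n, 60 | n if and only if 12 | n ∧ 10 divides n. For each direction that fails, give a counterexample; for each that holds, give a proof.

The biconditional holds.

[⇒] If 60 ∣ n, write n = 60q. Since 60 = 5·12, n = 12·(5q), so 12 ∣ n; and since 60 = 6·10, n = 10·(6q), so 10 ∣ n.

[⇐] Suppose 12 ∣ n and 10 ∣ n. Any common multiple of 12 and 10 is a multiple of their lcm; here lcm(12, 10) = 12·10/gcd(12, 10) = 120/2 = 60, so 60 ∣ n.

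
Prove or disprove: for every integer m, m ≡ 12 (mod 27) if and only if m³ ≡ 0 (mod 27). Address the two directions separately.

(⇒) holds; (⇐) fails.

(→) Suppose m ≡ 12 (mod 27). Write m = 27j + 12. Then (27j + 12)³ = 19683j³ + 26244j² + 11664j + 1728 = 27(729j³ + 972j² + 432j + 64) + 0, so m³ ≡ 0 (mod 27).

(←) This fails: take m = 0. Then 0³ = 0 ≡ 0 (mod 27), yet 0 ≡ 0 (mod 27), not 12.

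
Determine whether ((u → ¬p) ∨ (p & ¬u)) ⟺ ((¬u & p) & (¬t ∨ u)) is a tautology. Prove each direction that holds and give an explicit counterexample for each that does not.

(⇒) This fails. Under u = F, p = F, t = F, the left side is true but the right side is false.

(⇐) Assume the antecedent. If u is true, the antecedent cannot hold. If u is false, (u → ¬p) ∨ (p & ¬u) reduces to true regardless of the other variables. Either way (u → ¬p) ∨ (p & ¬u) holds.

(⇒) fails; (⇐) holds.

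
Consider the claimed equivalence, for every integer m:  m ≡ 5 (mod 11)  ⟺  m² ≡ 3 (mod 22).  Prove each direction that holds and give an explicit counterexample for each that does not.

Both directions fail.

(⇒) This fails: take m = 16. Then 16 ≡ 5 (mod 11), but 16² = 256 ≡ 14 (mod 22), not 3.

(⇐) This fails: take m = 17. Then 17² = 289 ≡ 3 (mod 22), yet 17 ≡ 6 (mod 11), not 5.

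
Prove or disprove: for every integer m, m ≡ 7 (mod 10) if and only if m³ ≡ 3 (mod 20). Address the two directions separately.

Forward direction. This fails: take m = 17. Then 17 ≡ 7 (mod 10), but 17³ = 4913 ≡ 13 (mod 20), not 3.

Converse. The residues r modulo 20 with r³ ≡ 3 (mod 20) are exactly {7}, and each is ≡ 7 (mod 10).

The forward direction fails; the converse holds.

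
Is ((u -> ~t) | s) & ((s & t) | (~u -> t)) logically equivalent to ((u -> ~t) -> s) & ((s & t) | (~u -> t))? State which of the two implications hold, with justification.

Neither implication holds.

[⇒] This fails. Under s = F, t = T, u = F, the left side is true but the right side is false.

[⇐] This fails. Under s = F, t = T, u = T, the left side is false but the right side is true.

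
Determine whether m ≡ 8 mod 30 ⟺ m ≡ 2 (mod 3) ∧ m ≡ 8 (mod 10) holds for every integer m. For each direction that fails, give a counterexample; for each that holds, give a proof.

Both directions hold; the statement is true.

(←) If m ≡ 2 (mod 3) and m ≡ 8 (mod 10), then by the Chinese remainder theorem m ≡ 8 (mod 30). This is exactly m ≡ 8 (mod 30).

(→) Suppose m ≡ 8 (mod 30); write m = 30j + 8. Since 3 ∣ 30, reducing mod 3 gives m ≡ 8 ≡ 2 (mod 3); since 10 ∣ 30, reducing mod 10 gives m ≡ 8 (mod 10).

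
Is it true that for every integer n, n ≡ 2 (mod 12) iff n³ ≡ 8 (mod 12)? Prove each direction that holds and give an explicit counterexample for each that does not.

(→) Suppose n ≡ 2 (mod 12). Write n = 12j + 2. Then (12j + 2)³ = 1728j³ + 864j² + 144j + 8 = 12(144j³ + 72j² + 12j) + 8, so n³ ≡ 8 (mod 12).

(←) This fails: take n = 8. Then 8³ = 512 ≡ 8 (mod 12), yet 8 ≡ 8 (mod 12), not 2.

Not equivalent: only (⇒) holds.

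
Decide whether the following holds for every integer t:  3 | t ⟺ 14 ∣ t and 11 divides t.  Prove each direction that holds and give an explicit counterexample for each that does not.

(⟹) This fails: take t = 3. Certainly 3 ∣ 3, but 14 ∤ 3.

(⟸) This fails: take t = 154. Both 14 ∣ 154 and 11 ∣ 154, yet 154 is not a multiple of 3 (since 154 = 51·3 + 1), so 3 ∤ 154.

Neither direction holds.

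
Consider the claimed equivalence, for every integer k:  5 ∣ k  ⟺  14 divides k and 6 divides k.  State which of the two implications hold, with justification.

Neither implication holds.

[⇒] This fails: take k = 5. Certainly 5 ∣ 5, but 14 ∤ 5.

[⇐] This fails: take k = 42. Both 14 ∣ 42 and 6 ∣ 42, yet 42 is not a multiple of 5 (since 42 = 8·5 + 2), so 5 ∤ 42.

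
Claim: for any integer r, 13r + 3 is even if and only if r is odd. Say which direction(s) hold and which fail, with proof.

Both implications hold.

(⇒) Suppose 13r + 3 is even. Since 13 is odd, 13r and r have the same parity, so 13r + 3 ≡ r + 3 (mod 2). As 3 is odd, 13r + 3 is even exactly when r is odd. Thus r is odd.

(⇐) Conversely, suppose r is odd; write r = 2j + 1. Then 13r + 3 = 13·(2j + 1) + 3 = 2·13j + 16, which is even.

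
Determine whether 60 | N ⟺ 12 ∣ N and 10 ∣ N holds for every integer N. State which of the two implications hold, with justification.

[⇒] If 60 ∣ N, write N = 60q. Since 60 = 5·12, N = 12·(5q), so 12 ∣ N; and since 60 = 6·10, N = 10·(6q), so 10 ∣ N.

[⇐] Suppose 12 ∣ N and 10 ∣ N. Any common multiple of 12 and 10 is a multiple of their lcm; here lcm(12, 10) = 12·10/gcd(12, 10) = 120/2 = 60, so 60 ∣ N.

Both directions hold.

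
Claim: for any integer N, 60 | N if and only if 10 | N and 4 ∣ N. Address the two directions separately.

Not equivalent: only (⇒) holds.

(⟹) If 60 ∣ N, write N = 60q. Since 60 = 6·10, N = 10·(6q), so 10 ∣ N; and since 60 = 15·4, N = 4·(15q), so 4 ∣ N.

(⟸) This fails: take N = 20. Both 10 ∣ 20 and 4 ∣ 20, yet 20 is not a multiple of 60 (since 20 = 0·60 + 20), so 60 ∤ 20.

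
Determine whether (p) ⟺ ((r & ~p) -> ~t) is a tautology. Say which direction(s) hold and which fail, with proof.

Forward direction. Assume the antecedent. If r is true, the antecedent forces (r = T, t = F, p = T) or (r = T, t = T, p = T), and (r & ~p) -> ~t holds there. If r is false, (r & ~p) -> ~t reduces to true regardless of the other variables. Either way (r & ~p) -> ~t holds.

Converse. This fails. Under r = F, t = F, p = F, the left side is false but the right side is true.

Only the forward direction holds.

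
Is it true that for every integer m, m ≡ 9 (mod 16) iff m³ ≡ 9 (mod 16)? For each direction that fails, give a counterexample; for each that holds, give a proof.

(⟹) Suppose m ≡ 9 (mod 16). Write m = 16j + 9. Then (16j + 9)³ = 4096j³ + 6912j² + 3888j + 729 = 16(256j³ + 432j² + 243j + 45) + 9, so m³ ≡ 9 (mod 16).

(⟸) Conversely, suppose m³ ≡ 9 (mod 16). The only residue r in {0, …, 15} with r³ ≡ 9 (mod 16) is r = 9, so m ≡ 9 (mod 16).

The biconditional holds.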